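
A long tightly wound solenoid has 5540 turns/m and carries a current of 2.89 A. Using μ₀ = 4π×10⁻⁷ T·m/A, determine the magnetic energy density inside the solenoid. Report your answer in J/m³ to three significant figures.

u ≈ 161 J/m³

B = μ₀nI = (4π×10⁻⁷)(5.540×10^3)(2.89) = 2.012×10^-2 T.
u = B²/(2μ₀) = (2.012×10^-2)²/(2×4π×10⁻⁷) = 161.1 J/m³.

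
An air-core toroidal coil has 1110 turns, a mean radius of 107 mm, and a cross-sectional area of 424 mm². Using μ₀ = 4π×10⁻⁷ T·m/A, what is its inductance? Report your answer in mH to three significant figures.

L ≈ 0.976 mH

For a thin toroid, L = μ₀N²A/(2πR).
L = (4π×10⁻⁷)(1110)²(4.240×10^-4) / (2π×0.107 m) = 9.7647×10^-4 H.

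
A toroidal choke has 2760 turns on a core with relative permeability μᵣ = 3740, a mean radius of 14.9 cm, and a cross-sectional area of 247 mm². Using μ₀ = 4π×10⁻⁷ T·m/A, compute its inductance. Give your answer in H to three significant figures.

For a thin toroid, L = μ₀μᵣN²A/(2πR).
L = (4π×10⁻⁷)(3740)(2760)²(2.470×10^-4) / (2π×0.149 m) = 9.446 H.

L ≈ 9.45 H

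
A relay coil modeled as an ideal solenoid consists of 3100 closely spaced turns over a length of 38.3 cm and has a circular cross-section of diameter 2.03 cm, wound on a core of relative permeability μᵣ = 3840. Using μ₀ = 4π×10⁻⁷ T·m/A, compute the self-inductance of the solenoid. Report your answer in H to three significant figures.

L ≈ 39.2 H

A = π(d/2)² = π(1.015×10^-2 m)² = 3.237×10^-4 m².
For a long solenoid, L = μ₀μᵣN²A/ℓ.
L = (4π×10⁻⁷)(3840)(3100)²(3.237×10^-4)/(0.383 m) = 39.19 H.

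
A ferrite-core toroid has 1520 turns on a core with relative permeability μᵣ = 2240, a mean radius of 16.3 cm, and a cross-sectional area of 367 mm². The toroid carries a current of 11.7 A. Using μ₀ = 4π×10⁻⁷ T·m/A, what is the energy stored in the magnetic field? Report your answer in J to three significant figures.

L = μ₀μᵣN²A/(2πR) = (4π×10⁻⁷)(2240)(1520)²(3.670×10^-4)/(2π×0.163) = 2.33 H.
U = ½LI² = ½(2.33)(11.7)² = 159.5 J.

U ≈ 160 J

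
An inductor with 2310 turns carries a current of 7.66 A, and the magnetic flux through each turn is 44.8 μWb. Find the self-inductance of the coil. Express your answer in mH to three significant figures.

Self-inductance is defined by L = NΦ_B/I (flux linkage over current).
L = (2310)(4.480×10^-5 Wb)/(7.66 A) = 1.351×10^-2 H.

L ≈ 13.5 mH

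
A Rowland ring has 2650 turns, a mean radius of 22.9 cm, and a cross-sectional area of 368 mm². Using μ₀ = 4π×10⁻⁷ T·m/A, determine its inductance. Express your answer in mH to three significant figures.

L ≈ 2.26 mH

For a thin toroid, L = μ₀N²A/(2πR).
L = (4π×10⁻⁷)(2650)²(3.680×10^-4) / (2π×0.229 m) = 2.257×10^-3 H.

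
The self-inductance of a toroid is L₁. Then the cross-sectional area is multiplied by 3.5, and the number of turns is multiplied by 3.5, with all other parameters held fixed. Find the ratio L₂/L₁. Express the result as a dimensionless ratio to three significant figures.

L₂/L₁ = 42.9

For a toroid, L ∝ μᵣN²A/R.
L₂/L₁ = (3.5) × (3.5)^2 = 42.9.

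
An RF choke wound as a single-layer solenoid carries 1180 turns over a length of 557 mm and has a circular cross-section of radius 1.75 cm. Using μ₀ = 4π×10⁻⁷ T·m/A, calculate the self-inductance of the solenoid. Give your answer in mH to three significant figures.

L ≈ 3.02 mH

A = πr² = π(1.750×10^-2 m)² = 9.621×10^-4 m².
For a long solenoid, L = μ₀N²A/ℓ.
L = (4π×10⁻⁷)(1180)²(9.621×10^-4)/(0.557 m) = 3.022×10^-3 H.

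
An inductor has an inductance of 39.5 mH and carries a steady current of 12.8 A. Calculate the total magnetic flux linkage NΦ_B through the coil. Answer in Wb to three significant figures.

From L = NΦ_B/I, the flux linkage is NΦ_B = LI.
NΦ_B = (3.950×10^-2 H)(12.8 A) = 0.5056 Wb.

NΦ_B ≈ 0.506 Wb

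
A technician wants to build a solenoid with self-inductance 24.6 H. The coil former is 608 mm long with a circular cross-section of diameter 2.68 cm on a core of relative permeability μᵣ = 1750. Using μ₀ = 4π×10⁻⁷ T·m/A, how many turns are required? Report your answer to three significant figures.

A = π(d/2)² = π(1.340×10^-2 m)² = 5.641×10^-4 m².
From L = μ₀μᵣN²A/ℓ, N = √(Lℓ / (μ₀μᵣA)).
N = √[(24.6)(0.608) / ((4π×10⁻⁷)(1750)×5.641×10^-4)] = √(1.206×10^7) ≈ 3472.3.

N ≈ 3470 turns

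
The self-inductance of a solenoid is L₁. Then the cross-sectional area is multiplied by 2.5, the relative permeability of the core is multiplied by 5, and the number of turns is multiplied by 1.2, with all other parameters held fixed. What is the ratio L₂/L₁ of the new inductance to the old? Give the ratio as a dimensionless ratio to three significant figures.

For a solenoid, L ∝ μᵣN²A/ℓ.
L₂/L₁ = (2.5) × (5) × (1.2)^2 = 18.0.

L₂/L₁ = 18.0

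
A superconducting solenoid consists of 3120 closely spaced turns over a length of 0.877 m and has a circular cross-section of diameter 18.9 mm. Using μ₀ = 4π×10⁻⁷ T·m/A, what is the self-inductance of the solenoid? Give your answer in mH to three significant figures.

L ≈ 3.91 mH

A = π(d/2)² = π(9.450×10^-3 m)² = 2.806×10^-4 m².
For a long solenoid, L = μ₀N²A/ℓ.
L = (4π×10⁻⁷)(3120)²(2.806×10^-4)/(0.877 m) = 3.913×10^-3 H.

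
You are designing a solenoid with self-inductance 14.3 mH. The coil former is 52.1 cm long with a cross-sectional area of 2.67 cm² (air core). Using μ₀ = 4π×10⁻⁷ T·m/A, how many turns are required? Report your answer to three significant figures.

N ≈ 4710 turns

A = 2.67 cm² = 2.670×10^-4 m².
From L = μ₀N²A/ℓ, N = √(Lℓ / (μ₀A)).
N = √[(1.430×10^-2)(0.521) / ((4π×10⁻⁷)×2.670×10^-4)] = √(2.221×10^7) ≈ 4712.2.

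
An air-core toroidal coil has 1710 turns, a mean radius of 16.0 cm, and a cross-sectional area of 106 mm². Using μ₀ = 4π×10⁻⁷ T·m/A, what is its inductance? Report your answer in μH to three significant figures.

For a thin toroid, L = μ₀N²A/(2πR).
L = (4π×10⁻⁷)(1710)²(1.060×10^-4) / (2π×0.16 m) = 3.874×10^-4 H.

L ≈ 387 μH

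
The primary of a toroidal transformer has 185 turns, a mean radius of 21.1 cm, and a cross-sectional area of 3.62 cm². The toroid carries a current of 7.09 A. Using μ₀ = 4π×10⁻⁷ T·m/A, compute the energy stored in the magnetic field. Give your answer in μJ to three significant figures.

L = μ₀N²A/(2πR) = (4π×10⁻⁷)(185)²(3.620×10^-4)/(2π×0.211) = 1.174×10^-5 H.
U = ½LI² = ½(1.174×10^-5)(7.09)² = 2.952×10^-4 J.

U ≈ 295 μJ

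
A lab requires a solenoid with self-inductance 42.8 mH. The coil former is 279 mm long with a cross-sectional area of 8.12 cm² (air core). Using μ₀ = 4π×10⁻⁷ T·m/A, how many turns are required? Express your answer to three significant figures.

A = 8.12 cm² = 8.120×10^-4 m².
From L = μ₀N²A/ℓ, N = √(Lℓ / (μ₀A)).
N = √[(4.280×10^-2)(0.279) / ((4π×10⁻⁷)×8.120×10^-4)] = √(1.170×10^7) ≈ 3420.9.

N ≈ 3420 turns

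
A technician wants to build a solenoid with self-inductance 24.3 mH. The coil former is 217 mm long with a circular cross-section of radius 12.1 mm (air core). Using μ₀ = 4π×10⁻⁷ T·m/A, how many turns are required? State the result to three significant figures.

A = πr² = π(1.210×10^-2 m)² = 4.600×10^-4 m².
From L = μ₀N²A/ℓ, N = √(Lℓ / (μ₀A)).
N = √[(2.430×10^-2)(0.217) / ((4π×10⁻⁷)×4.600×10^-4)] = √(9.123×10^6) ≈ 3020.4.

N ≈ 3020 turns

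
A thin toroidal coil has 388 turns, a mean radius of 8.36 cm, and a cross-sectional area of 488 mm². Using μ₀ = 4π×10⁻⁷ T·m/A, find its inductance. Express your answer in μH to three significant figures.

L ≈ 176 μH

For a thin toroid, L = μ₀N²A/(2πR).
L = (4π×10⁻⁷)(388)²(4.880×10^-4) / (2π×8.360×10^-2 m) = 1.758×10^-4 H.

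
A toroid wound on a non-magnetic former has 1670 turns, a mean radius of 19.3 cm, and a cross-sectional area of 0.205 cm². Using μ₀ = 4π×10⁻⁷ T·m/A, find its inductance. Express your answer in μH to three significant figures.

For a thin toroid, L = μ₀N²A/(2πR).
L = (4π×10⁻⁷)(1670)²(2.050×10^-5) / (2π×0.193 m) = 5.9246×10^-5 H.

L ≈ 59.2 μH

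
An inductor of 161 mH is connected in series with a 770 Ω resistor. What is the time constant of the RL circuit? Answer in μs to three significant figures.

τ = L/R = (0.161 H)/(770 Ω) = 2.091×10^-4 s.

τ ≈ 209 μs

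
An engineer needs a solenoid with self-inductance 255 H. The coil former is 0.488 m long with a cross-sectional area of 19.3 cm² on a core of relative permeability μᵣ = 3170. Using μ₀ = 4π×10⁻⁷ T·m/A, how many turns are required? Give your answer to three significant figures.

N ≈ 4020 turns

A = 19.3 cm² = 1.930×10^-3 m².
From L = μ₀μᵣN²A/ℓ, N = √(Lℓ / (μ₀μᵣA)).
N = √[(255)(0.488) / ((4π×10⁻⁷)(3170)×1.930×10^-3)] = √(1.619×10^7) ≈ 4023.2.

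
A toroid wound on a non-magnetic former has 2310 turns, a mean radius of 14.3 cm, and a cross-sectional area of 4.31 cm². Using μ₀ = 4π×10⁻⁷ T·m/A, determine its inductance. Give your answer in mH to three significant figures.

For a thin toroid, L = μ₀N²A/(2πR).
L = (4π×10⁻⁷)(2310)²(4.310×10^-4) / (2π×0.143 m) = 3.217×10^-3 H.

L ≈ 3.22 mH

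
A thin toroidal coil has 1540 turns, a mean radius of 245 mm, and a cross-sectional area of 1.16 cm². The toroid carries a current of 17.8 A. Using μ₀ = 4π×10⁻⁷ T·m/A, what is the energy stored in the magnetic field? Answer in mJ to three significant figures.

U ≈ 35.6 mJ

L = μ₀N²A/(2πR) = (4π×10⁻⁷)(1540)²(1.160×10^-4)/(2π×0.245) = 2.246×10^-4 H.
U = ½LI² = ½(2.246×10^-4)(17.8)² = 3.558×10^-2 J.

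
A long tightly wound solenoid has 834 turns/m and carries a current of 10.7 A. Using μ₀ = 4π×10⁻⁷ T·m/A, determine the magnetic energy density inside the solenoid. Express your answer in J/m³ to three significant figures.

u ≈ 50.0 J/m³

B = μ₀nI = (4π×10⁻⁷)(834)(10.7) = 1.121×10^-2 T.
u = B²/(2μ₀) = (1.121×10^-2)²/(2×4π×10⁻⁷) = 50.04 J/m³.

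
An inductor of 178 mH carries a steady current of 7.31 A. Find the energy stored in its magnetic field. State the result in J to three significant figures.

U ≈ 4.76 J

Stored magnetic energy: U = ½LI².
U = ½(0.178 H)(7.31 A)² = 4.756 J.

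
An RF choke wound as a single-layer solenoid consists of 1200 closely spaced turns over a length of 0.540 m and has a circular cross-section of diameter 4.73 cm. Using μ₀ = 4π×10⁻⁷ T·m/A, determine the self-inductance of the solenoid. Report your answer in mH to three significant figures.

A = π(d/2)² = π(2.365×10^-2 m)² = 1.757×10^-3 m².
For a long solenoid, L = μ₀N²A/ℓ.
L = (4π×10⁻⁷)(1200)²(1.757×10^-3)/(0.54 m) = 5.888×10^-3 H.

L ≈ 5.89 mH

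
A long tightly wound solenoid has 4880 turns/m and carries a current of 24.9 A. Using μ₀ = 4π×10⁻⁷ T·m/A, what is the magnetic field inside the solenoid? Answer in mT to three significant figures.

Inside a long solenoid, B = μ₀nI.
B = (4π×10⁻⁷)(4.880×10^3 m⁻¹)(24.9 A) = 0.1527 T.

B ≈ 153 mT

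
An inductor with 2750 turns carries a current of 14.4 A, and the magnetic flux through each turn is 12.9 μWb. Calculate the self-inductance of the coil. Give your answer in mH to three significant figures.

L ≈ 2.46 mH

Self-inductance is defined by L = NΦ_B/I (flux linkage over current).
L = (2750)(1.290×10^-5 Wb)/(14.4 A) = 2.464×10^-3 H.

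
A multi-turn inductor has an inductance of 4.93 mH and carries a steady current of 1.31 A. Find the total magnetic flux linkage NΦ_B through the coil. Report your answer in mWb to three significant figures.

From L = NΦ_B/I, the flux linkage is NΦ_B = LI.
NΦ_B = (4.930×10^-3 H)(1.31 A) = 6.458×10^-3 Wb.

NΦ_B ≈ 6.46 mWb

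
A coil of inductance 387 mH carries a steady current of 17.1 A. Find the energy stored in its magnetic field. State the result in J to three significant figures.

Stored magnetic energy: U = ½LI².
U = ½(0.387 H)(17.1 A)² = 56.58 J.

U ≈ 56.6 J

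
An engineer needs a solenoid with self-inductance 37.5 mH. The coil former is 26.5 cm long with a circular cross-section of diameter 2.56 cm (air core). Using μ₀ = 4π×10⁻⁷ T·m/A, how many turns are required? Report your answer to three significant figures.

N ≈ 3920 turns

A = π(d/2)² = π(1.280×10^-2 m)² = 5.147×10^-4 m².
From L = μ₀N²A/ℓ, N = √(Lℓ / (μ₀A)).
N = √[(3.750×10^-2)(0.265) / ((4π×10⁻⁷)×5.147×10^-4)] = √(1.536×10^7) ≈ 3919.7.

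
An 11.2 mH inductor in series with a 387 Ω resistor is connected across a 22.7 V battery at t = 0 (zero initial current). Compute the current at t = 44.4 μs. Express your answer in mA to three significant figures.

I ≈ 46.0 mA

τ = L/R = 1.120×10^-2/387 = 2.894×10^-5 s; final current I_∞ = ε/R = 22.7/387 = 5.866×10^-2 A.
I(t) = I_∞(1 − e^(−t/τ)) with t/τ = 1.534.
I = (5.866×10^-2)(1 − e^(−1.534)) = 4.601×10^-2 A.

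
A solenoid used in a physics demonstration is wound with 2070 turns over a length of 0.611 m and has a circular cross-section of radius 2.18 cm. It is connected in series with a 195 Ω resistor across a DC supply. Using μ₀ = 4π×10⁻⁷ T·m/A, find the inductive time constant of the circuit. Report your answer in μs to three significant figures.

τ ≈ 67.5 μs

A = πr² = π(2.180×10^-2 m)² = 1.493×10^-3 m².
L = μ₀N²A/ℓ = (4π×10⁻⁷)(2070)²(1.493×10^-3)/(0.611) = 1.316×10^-2 H.
τ = L/R = (1.316×10^-2)/(195) = 6.747×10^-5 s.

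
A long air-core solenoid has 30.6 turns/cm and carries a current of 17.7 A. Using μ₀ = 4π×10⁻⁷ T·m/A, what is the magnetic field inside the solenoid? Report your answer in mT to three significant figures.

B ≈ 68.1 mT

Inside a long solenoid, B = μ₀nI.
B = (4π×10⁻⁷)(3.060×10^3 m⁻¹)(17.7 A) = 6.806×10^-2 T.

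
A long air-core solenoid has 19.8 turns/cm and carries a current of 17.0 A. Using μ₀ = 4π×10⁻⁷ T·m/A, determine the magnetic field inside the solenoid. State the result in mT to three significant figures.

Inside a long solenoid, B = μ₀nI.
B = (4π×10⁻⁷)(1.980×10^3 m⁻¹)(17.0 A) = 4.230×10^-2 T.

B ≈ 42.3 mT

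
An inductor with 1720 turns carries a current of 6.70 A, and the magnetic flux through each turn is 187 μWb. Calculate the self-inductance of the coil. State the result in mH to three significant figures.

L ≈ 48.0 mH

Self-inductance is defined by L = NΦ_B/I (flux linkage over current).
L = (1720)(1.870×10^-4 Wb)/(6.70 A) = 4.801×10^-2 H.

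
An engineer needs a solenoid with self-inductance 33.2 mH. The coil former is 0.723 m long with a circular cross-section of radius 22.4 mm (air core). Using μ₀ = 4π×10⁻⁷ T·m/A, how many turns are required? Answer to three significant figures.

A = πr² = π(2.240×10^-2 m)² = 1.576×10^-3 m².
From L = μ₀N²A/ℓ, N = √(Lℓ / (μ₀A)).
N = √[(3.320×10^-2)(0.723) / ((4π×10⁻⁷)×1.576×10^-3)] = √(1.212×10^7) ≈ 3481.1.

N ≈ 3480 turns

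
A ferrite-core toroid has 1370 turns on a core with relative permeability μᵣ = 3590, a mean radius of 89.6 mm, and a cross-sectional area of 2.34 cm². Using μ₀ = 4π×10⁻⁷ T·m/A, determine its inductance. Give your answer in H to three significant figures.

For a thin toroid, L = μ₀μᵣN²A/(2πR).
L = (4π×10⁻⁷)(3590)(1370)²(2.340×10^-4) / (2π×8.960×10^-2 m) = 3.519 H.

L ≈ 3.52 H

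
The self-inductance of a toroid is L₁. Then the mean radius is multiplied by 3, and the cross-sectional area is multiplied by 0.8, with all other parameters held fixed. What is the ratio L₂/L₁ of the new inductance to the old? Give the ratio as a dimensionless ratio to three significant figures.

For a toroid, L ∝ μᵣN²A/R.
L₂/L₁ = (3)^-1 × (0.8) = 0.267.

L₂/L₁ = 0.267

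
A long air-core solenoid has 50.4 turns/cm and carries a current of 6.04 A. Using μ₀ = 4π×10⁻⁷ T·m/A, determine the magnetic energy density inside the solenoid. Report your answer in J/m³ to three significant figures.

B = μ₀nI = (4π×10⁻⁷)(5.040×10^3)(6.04) = 3.825×10^-2 T.
u = B²/(2μ₀) = (3.825×10^-2)²/(2×4π×10⁻⁷) = 582.3 J/m³.

u ≈ 582 J/m³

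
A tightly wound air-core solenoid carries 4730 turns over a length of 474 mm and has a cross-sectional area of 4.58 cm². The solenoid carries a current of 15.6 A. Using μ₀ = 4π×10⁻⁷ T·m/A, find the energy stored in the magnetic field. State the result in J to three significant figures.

U ≈ 3.31 J

A = 4.58 cm² = 4.580×10^-4 m².
L = μ₀N²A/ℓ = (4π×10⁻⁷)(4730)²(4.580×10^-4)/(0.474) = 2.717×10^-2 H.
U = ½LI² = ½(2.717×10^-2)(15.6)² = 3.306 J.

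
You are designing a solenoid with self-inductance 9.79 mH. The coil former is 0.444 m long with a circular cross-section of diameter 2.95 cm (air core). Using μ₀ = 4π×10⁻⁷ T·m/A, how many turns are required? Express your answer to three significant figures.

A = π(d/2)² = π(1.475×10^-2 m)² = 6.8349×10^-4 m².
From L = μ₀N²A/ℓ, N = √(Lℓ / (μ₀A)).
N = √[(9.790×10^-3)(0.444) / ((4π×10⁻⁷)×6.8349×10^-4)] = √(5.061×10^6) ≈ 2249.6.

N ≈ 2250 turns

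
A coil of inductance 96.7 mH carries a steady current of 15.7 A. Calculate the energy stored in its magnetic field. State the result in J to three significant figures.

U ≈ 11.9 J

Stored magnetic energy: U = ½LI².
U = ½(9.670×10^-2 H)(15.7 A)² = 11.92 J.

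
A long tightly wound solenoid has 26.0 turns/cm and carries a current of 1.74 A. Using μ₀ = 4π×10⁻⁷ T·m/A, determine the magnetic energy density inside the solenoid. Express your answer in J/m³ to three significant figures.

u ≈ 12.9 J/m³

B = μ₀nI = (4π×10⁻⁷)(2.600×10^3)(1.74) = 5.685×10^-3 T.
u = B²/(2μ₀) = (5.685×10^-3)²/(2×4π×10⁻⁷) = 12.86 J/m³.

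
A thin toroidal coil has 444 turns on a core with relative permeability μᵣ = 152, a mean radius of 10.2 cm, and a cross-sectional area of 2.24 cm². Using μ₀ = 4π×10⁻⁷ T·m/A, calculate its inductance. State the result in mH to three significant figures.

For a thin toroid, L = μ₀μᵣN²A/(2πR).
L = (4π×10⁻⁷)(152)(444)²(2.240×10^-4) / (2π×0.102 m) = 1.316×10^-2 H.

L ≈ 13.2 mH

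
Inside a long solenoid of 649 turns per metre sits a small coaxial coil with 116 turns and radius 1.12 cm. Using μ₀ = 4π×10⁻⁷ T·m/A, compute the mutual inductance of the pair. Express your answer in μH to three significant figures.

M ≈ 37.3 μH

The outer solenoid produces a uniform field B₁ = μ₀n₁I₁ across the inner coil,
so the flux linkage is N₂Φ = N₂B₁A₂ = μ₀n₁N₂A₂·I₁, giving M = μ₀n₁N₂A₂.
A₂ = πr² = π(1.120×10^-2 m)² = 3.941×10^-4 m².
M = (4π×10⁻⁷)(649)(116)(3.941×10^-4) = 3.728×10^-5 H.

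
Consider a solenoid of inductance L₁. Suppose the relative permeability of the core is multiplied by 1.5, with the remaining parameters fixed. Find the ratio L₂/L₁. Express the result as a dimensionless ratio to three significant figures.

For a solenoid, L ∝ μᵣN²A/ℓ.
L₂/L₁ = (1.5) = 1.50.

L₂/L₁ = 1.50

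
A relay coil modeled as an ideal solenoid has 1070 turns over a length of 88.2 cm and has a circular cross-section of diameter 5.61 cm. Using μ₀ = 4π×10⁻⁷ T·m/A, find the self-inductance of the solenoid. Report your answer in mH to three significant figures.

A = π(d/2)² = π(2.805×10^-2 m)² = 2.472×10^-3 m².
For a long solenoid, L = μ₀N²A/ℓ.
L = (4π×10⁻⁷)(1070)²(2.472×10^-3)/(0.882 m) = 4.032×10^-3 H.

L ≈ 4.03 mH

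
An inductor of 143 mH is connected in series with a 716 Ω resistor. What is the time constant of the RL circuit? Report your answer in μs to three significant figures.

τ ≈ 200 μs

τ = L/R = (0.143 H)/(716 Ω) = 1.997×10^-4 s.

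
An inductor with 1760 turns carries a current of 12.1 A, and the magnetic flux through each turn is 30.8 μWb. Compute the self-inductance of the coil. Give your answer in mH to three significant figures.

Self-inductance is defined by L = NΦ_B/I (flux linkage over current).
L = (1760)(3.080×10^-5 Wb)/(12.1 A) = 4.480×10^-3 H.

L ≈ 4.48 mH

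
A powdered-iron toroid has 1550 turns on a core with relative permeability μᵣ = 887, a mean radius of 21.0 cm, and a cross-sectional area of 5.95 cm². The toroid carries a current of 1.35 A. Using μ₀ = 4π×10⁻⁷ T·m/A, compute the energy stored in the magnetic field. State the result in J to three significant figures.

U ≈ 1.10 J

L = μ₀μᵣN²A/(2πR) = (4π×10⁻⁷)(887)(1550)²(5.950×10^-4)/(2π×0.21) = 1.208 H.
U = ½LI² = ½(1.208)(1.35)² = 1.1 J.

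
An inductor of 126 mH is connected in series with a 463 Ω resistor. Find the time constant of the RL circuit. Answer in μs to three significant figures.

τ = L/R = (0.126 H)/(463 Ω) = 2.721×10^-4 s.

τ ≈ 272 μs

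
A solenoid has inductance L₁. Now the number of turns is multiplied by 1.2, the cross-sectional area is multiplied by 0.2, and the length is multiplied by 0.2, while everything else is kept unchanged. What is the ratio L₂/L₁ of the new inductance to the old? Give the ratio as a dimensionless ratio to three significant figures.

For a solenoid, L ∝ μᵣN²A/ℓ.
L₂/L₁ = (1.2)^2 × (0.2) × (0.2)^-1 = 1.44.

L₂/L₁ = 1.44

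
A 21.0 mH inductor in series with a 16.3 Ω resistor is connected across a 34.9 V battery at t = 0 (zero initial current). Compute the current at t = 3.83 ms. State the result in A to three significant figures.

τ = L/R = 2.100×10^-2/16.3 = 1.288×10^-3 s; final current I_∞ = ε/R = 34.9/16.3 = 2.141 A.
I(t) = I_∞(1 − e^(−t/τ)) with t/τ = 2.973.
I = (2.141)(1 − e^(−2.973)) = 2.032 A.

I ≈ 2.03 A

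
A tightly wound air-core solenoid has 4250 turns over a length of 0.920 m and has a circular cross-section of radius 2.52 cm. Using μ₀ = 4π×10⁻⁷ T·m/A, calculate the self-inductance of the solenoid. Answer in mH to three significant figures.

A = πr² = π(2.520×10^-2 m)² = 1.995×10^-3 m².
For a long solenoid, L = μ₀N²A/ℓ.
L = (4π×10⁻⁷)(4250)²(1.995×10^-3)/(0.92 m) = 4.922×10^-2 H.

L ≈ 49.2 mH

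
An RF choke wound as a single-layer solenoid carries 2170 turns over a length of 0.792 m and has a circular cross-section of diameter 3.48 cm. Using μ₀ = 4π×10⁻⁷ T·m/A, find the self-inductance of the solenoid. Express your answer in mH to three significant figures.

A = π(d/2)² = π(1.740×10^-2 m)² = 9.511×10^-4 m².
For a long solenoid, L = μ₀N²A/ℓ.
L = (4π×10⁻⁷)(2170)²(9.511×10^-4)/(0.792 m) = 7.106×10^-3 H.

L ≈ 7.11 mH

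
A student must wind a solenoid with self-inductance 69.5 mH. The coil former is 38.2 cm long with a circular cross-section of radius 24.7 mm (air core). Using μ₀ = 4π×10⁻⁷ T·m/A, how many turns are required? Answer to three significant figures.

A = πr² = π(2.470×10^-2 m)² = 1.917×10^-3 m².
From L = μ₀N²A/ℓ, N = √(Lℓ / (μ₀A)).
N = √[(6.950×10^-2)(0.382) / ((4π×10⁻⁷)×1.917×10^-3)] = √(1.102×10^7) ≈ 3320.1.

N ≈ 3320 turns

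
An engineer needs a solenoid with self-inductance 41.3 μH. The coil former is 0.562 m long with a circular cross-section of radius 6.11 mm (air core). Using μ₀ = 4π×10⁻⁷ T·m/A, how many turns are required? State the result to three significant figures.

A = πr² = π(6.110×10^-3 m)² = 1.173×10^-4 m².
From L = μ₀N²A/ℓ, N = √(Lℓ / (μ₀A)).
N = √[(4.130×10^-5)(0.562) / ((4π×10⁻⁷)×1.173×10^-4)] = √(1.5749×10^5) ≈ 396.8.

N ≈ 397 turns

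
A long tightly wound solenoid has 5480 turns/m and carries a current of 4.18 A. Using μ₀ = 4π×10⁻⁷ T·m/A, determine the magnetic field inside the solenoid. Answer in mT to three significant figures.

Inside a long solenoid, B = μ₀nI.
B = (4π×10⁻⁷)(5.480×10^3 m⁻¹)(4.18 A) = 2.879×10^-2 T.

B ≈ 28.8 mT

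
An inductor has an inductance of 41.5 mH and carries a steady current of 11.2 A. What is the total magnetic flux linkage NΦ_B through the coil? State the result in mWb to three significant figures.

NΦ_B ≈ 465 mWb

From L = NΦ_B/I, the flux linkage is NΦ_B = LI.
NΦ_B = (4.150×10^-2 H)(11.2 A) = 0.4648 Wb.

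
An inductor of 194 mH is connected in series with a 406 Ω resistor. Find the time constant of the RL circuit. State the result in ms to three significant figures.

τ ≈ 0.478 ms

τ = L/R = (0.194 H)/(406 Ω) = 4.778×10^-4 s.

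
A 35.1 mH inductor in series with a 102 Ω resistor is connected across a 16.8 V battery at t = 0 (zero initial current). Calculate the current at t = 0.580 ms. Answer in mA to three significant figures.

τ = L/R = 3.510×10^-2/102 = 3.441×10^-4 s; final current I_∞ = ε/R = 16.8/102 = 0.1647 A.
I(t) = I_∞(1 − e^(−t/τ)) with t/τ = 1.685.
I = (0.1647)(1 − e^(−1.685)) = 0.1342 A.

I ≈ 134 mA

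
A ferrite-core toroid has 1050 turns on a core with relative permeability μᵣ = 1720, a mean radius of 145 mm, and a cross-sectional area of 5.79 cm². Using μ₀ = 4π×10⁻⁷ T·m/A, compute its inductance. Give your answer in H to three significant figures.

For a thin toroid, L = μ₀μᵣN²A/(2πR).
L = (4π×10⁻⁷)(1720)(1050)²(5.790×10^-4) / (2π×0.145 m) = 1.514 H.

L ≈ 1.51 H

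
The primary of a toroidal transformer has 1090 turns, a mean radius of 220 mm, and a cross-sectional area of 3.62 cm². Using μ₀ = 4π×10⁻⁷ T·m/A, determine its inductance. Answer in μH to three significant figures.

L ≈ 391 μH

For a thin toroid, L = μ₀N²A/(2πR).
L = (4π×10⁻⁷)(1090)²(3.620×10^-4) / (2π×0.22 m) = 3.910×10^-4 H.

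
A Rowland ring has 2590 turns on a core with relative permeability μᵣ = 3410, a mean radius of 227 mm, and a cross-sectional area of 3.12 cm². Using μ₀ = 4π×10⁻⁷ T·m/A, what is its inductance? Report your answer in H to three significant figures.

L ≈ 6.29 H

For a thin toroid, L = μ₀μᵣN²A/(2πR).
L = (4π×10⁻⁷)(3410)(2590)²(3.120×10^-4) / (2π×0.227 m) = 6.288 H.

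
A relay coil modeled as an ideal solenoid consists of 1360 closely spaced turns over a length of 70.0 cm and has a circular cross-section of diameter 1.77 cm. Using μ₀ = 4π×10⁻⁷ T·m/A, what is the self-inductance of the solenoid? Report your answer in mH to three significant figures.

A = π(d/2)² = π(8.850×10^-3 m)² = 2.461×10^-4 m².
For a long solenoid, L = μ₀N²A/ℓ.
L = (4π×10⁻⁷)(1360)²(2.461×10^-4)/(0.7 m) = 8.170×10^-4 H.

L ≈ 0.817 mH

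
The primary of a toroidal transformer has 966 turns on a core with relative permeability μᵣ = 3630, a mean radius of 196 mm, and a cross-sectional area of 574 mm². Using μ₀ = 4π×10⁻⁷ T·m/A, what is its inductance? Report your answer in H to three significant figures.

L ≈ 1.98 H

For a thin toroid, L = μ₀μᵣN²A/(2πR).
L = (4π×10⁻⁷)(3630)(966)²(5.740×10^-4) / (2π×0.196 m) = 1.984 H.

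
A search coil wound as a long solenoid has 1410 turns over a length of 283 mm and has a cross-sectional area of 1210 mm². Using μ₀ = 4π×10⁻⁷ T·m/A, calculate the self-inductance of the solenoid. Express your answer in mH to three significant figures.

L ≈ 10.7 mH

A = 1210 mm² = 1.210×10^-3 m².
For a long solenoid, L = μ₀N²A/ℓ.
L = (4π×10⁻⁷)(1410)²(1.210×10^-3)/(0.283 m) = 1.068×10^-2 H.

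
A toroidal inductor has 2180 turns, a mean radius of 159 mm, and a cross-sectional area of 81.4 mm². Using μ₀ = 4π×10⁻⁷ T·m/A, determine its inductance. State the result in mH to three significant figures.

L ≈ 0.487 mH

For a thin toroid, L = μ₀N²A/(2πR).
L = (4π×10⁻⁷)(2180)²(8.140×10^-5) / (2π×0.159 m) = 4.866×10^-4 H.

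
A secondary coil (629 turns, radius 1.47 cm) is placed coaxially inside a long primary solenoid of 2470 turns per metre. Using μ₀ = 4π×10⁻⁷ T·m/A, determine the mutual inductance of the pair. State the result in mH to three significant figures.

The outer solenoid produces a uniform field B₁ = μ₀n₁I₁ across the inner coil,
so the flux linkage is N₂Φ = N₂B₁A₂ = μ₀n₁N₂A₂·I₁, giving M = μ₀n₁N₂A₂.
A₂ = πr² = π(1.470×10^-2 m)² = 6.789×10^-4 m².
M = (4π×10⁻⁷)(2470)(629)(6.789×10^-4) = 1.325×10^-3 H.

M ≈ 1.33 mH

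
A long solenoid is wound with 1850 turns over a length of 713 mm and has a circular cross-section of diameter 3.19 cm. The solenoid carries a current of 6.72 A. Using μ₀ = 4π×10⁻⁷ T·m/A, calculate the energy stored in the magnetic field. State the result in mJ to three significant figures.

A = π(d/2)² = π(1.595×10^-2 m)² = 7.992×10^-4 m².
L = μ₀N²A/ℓ = (4π×10⁻⁷)(1850)²(7.992×10^-4)/(0.713) = 4.821×10^-3 H.
U = ½LI² = ½(4.821×10^-3)(6.72)² = 0.1089 J.

U ≈ 109 mJ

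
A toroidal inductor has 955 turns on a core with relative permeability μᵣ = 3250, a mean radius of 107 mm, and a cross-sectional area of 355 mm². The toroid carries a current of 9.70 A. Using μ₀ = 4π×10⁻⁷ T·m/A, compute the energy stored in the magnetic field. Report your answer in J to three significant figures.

U ≈ 92.5 J

L = μ₀μᵣN²A/(2πR) = (4π×10⁻⁷)(3250)(955)²(3.550×10^-4)/(2π×0.107) = 1.967 H.
U = ½LI² = ½(1.967)(9.70)² = 92.53 J.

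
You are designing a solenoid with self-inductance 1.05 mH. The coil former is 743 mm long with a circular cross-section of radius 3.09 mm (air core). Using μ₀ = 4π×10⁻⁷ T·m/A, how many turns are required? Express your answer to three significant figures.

N ≈ 4550 turns

A = πr² = π(3.090×10^-3 m)² = 3.000×10^-5 m².
From L = μ₀N²A/ℓ, N = √(Lℓ / (μ₀A)).
N = √[(1.050×10^-3)(0.743) / ((4π×10⁻⁷)×3.000×10^-5)] = √(2.070×10^7) ≈ 4549.4.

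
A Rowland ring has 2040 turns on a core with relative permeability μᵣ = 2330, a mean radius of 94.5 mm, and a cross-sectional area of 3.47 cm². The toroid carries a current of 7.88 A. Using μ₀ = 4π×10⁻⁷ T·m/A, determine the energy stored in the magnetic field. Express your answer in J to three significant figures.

U ≈ 221 J

L = μ₀μᵣN²A/(2πR) = (4π×10⁻⁷)(2330)(2040)²(3.470×10^-4)/(2π×9.450×10^-2) = 7.121 H.
U = ½LI² = ½(7.121)(7.88)² = 221.1 J.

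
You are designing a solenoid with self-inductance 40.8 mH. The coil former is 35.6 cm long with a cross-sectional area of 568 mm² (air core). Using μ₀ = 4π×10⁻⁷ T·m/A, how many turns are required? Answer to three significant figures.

A = 568 mm² = 5.680×10^-4 m².
From L = μ₀N²A/ℓ, N = √(Lℓ / (μ₀A)).
N = √[(4.080×10^-2)(0.356) / ((4π×10⁻⁷)×5.680×10^-4)] = √(2.0349×10^7) ≈ 4511.0.

N ≈ 4510 turns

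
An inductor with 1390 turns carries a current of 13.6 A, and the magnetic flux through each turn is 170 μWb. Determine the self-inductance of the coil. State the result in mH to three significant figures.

L ≈ 17.4 mH

Self-inductance is defined by L = NΦ_B/I (flux linkage over current).
L = (1390)(1.700×10^-4 Wb)/(13.6 A) = 1.738×10^-2 H.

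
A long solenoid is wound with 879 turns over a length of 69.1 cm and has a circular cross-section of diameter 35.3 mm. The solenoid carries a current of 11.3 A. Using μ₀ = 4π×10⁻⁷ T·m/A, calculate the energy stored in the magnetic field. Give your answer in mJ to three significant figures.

A = π(d/2)² = π(1.765×10^-2 m)² = 9.787×10^-4 m².
L = μ₀N²A/ℓ = (4π×10⁻⁷)(879)²(9.787×10^-4)/(0.691) = 1.375×10^-3 H.
U = ½LI² = ½(1.375×10^-3)(11.3)² = 8.780×10^-2 J.

U ≈ 87.8 mJ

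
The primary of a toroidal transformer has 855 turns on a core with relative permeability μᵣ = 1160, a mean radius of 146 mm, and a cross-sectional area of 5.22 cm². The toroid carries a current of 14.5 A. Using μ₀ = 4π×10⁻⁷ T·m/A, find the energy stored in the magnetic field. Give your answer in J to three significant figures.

L = μ₀μᵣN²A/(2πR) = (4π×10⁻⁷)(1160)(855)²(5.220×10^-4)/(2π×0.146) = 0.6064 H.
U = ½LI² = ½(0.6064)(14.5)² = 63.74 J.

U ≈ 63.7 J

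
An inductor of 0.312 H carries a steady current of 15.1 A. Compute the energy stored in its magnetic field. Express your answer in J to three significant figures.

Stored magnetic energy: U = ½LI².
U = ½(0.312 H)(15.1 A)² = 35.57 J.

U ≈ 35.6 J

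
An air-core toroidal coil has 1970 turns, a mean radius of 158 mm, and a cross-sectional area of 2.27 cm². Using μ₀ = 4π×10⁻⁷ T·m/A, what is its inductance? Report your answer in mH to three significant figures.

L ≈ 1.12 mH

For a thin toroid, L = μ₀N²A/(2πR).
L = (4π×10⁻⁷)(1970)²(2.270×10^-4) / (2π×0.158 m) = 1.115×10^-3 H.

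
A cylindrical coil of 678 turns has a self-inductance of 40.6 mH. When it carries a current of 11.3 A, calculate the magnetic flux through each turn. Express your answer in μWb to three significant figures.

From L = NΦ_B/I, the flux per turn is Φ_B = LI/N.
Φ_B = (4.060×10^-2 H)(11.3 A)/678 = 6.767×10^-4 Wb.

Φ_B ≈ 677 μWb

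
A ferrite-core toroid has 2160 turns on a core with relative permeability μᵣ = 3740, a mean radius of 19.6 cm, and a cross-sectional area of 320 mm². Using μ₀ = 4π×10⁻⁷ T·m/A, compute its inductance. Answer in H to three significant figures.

L ≈ 5.70 H

For a thin toroid, L = μ₀μᵣN²A/(2πR).
L = (4π×10⁻⁷)(3740)(2160)²(3.200×10^-4) / (2π×0.196 m) = 5.698 H.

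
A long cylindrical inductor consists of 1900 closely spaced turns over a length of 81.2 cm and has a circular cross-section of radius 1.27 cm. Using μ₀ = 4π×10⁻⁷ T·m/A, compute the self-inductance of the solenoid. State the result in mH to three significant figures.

L ≈ 2.83 mH

A = πr² = π(1.270×10^-2 m)² = 5.067×10^-4 m².
For a long solenoid, L = μ₀N²A/ℓ.
L = (4π×10⁻⁷)(1900)²(5.067×10^-4)/(0.812 m) = 2.831×10^-3 H.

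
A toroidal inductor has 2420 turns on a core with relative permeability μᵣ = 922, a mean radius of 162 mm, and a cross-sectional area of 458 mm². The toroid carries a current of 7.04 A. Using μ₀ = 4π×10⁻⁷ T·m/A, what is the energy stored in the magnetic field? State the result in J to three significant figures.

L = μ₀μᵣN²A/(2πR) = (4π×10⁻⁷)(922)(2420)²(4.580×10^-4)/(2π×0.162) = 3.053 H.
U = ½LI² = ½(3.053)(7.04)² = 75.66 J.

U ≈ 75.7 J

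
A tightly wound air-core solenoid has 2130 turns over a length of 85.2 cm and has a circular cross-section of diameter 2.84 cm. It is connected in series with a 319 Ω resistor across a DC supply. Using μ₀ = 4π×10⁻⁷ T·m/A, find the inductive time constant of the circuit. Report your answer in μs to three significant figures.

τ ≈ 13.3 μs

A = π(d/2)² = π(1.420×10^-2 m)² = 6.3347×10^-4 m².
L = μ₀N²A/ℓ = (4π×10⁻⁷)(2130)²(6.3347×10^-4)/(0.852) = 4.239×10^-3 H.
τ = L/R = (4.239×10^-3)/(319) = 1.329×10^-5 s.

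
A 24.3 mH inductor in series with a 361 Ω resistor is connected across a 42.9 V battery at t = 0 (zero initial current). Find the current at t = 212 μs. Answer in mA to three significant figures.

I ≈ 114 mA

τ = L/R = 2.430×10^-2/361 = 6.731×10^-5 s; final current I_∞ = ε/R = 42.9/361 = 0.1188 A.
I(t) = I_∞(1 − e^(−t/τ)) with t/τ = 3.149.
I = (0.1188)(1 − e^(−3.149)) = 0.1137 A.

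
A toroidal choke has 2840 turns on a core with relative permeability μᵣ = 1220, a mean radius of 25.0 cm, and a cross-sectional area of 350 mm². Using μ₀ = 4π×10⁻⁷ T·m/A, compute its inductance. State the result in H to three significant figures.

L ≈ 2.76 H

For a thin toroid, L = μ₀μᵣN²A/(2πR).
L = (4π×10⁻⁷)(1220)(2840)²(3.500×10^-4) / (2π×0.25 m) = 2.755 H.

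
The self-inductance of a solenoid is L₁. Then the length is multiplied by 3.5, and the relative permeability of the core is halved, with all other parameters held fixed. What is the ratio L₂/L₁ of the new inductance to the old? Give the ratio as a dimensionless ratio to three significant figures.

For a solenoid, L ∝ μᵣN²A/ℓ.
L₂/L₁ = (3.5)^-1 × (0.5) = 0.143.

L₂/L₁ = 0.143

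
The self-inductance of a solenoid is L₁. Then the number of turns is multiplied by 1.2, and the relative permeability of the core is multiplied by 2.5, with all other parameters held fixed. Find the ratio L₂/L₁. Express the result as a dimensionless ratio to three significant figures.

L₂/L₁ = 3.60

For a solenoid, L ∝ μᵣN²A/ℓ.
L₂/L₁ = (1.2)^2 × (2.5) = 3.60.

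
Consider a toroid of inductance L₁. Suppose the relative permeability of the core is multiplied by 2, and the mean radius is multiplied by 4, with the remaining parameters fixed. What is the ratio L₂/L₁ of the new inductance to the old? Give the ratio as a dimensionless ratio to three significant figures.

For a toroid, L ∝ μᵣN²A/R.
L₂/L₁ = (2) × (4)^-1 = 0.500.

L₂/L₁ = 0.500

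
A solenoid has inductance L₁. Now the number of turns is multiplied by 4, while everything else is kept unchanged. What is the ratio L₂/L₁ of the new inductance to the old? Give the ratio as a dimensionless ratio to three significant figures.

L₂/L₁ = 16.0

For a solenoid, L ∝ μᵣN²A/ℓ.
L₂/L₁ = (4)^2 = 16.0.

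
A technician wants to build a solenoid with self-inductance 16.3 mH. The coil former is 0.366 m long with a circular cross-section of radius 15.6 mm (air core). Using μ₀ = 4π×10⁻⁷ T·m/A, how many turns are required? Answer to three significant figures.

A = πr² = π(1.560×10^-2 m)² = 7.645×10^-4 m².
From L = μ₀N²A/ℓ, N = √(Lℓ / (μ₀A)).
N = √[(1.630×10^-2)(0.366) / ((4π×10⁻⁷)×7.645×10^-4)] = √(6.210×10^6) ≈ 2491.9.

N ≈ 2490 turns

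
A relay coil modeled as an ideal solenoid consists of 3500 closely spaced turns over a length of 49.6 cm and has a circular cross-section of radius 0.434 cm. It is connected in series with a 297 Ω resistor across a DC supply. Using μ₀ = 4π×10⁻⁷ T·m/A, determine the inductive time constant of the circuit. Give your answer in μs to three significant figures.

A = πr² = π(4.340×10^-3 m)² = 5.917×10^-5 m².
L = μ₀N²A/ℓ = (4π×10⁻⁷)(3500)²(5.917×10^-5)/(0.496) = 1.837×10^-3 H.
τ = L/R = (1.837×10^-3)/(297) = 6.184×10^-6 s.

τ ≈ 6.18 μs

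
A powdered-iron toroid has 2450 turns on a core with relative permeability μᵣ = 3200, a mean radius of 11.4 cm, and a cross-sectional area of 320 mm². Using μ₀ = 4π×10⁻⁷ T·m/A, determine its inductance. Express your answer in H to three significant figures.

For a thin toroid, L = μ₀μᵣN²A/(2πR).
L = (4π×10⁻⁷)(3200)(2450)²(3.200×10^-4) / (2π×0.114 m) = 10.78 H.

L ≈ 10.8 H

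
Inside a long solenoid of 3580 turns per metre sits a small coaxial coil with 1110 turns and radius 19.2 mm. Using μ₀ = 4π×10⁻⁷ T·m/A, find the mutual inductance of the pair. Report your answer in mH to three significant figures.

The outer solenoid produces a uniform field B₁ = μ₀n₁I₁ across the inner coil,
so the flux linkage is N₂Φ = N₂B₁A₂ = μ₀n₁N₂A₂·I₁, giving M = μ₀n₁N₂A₂.
A₂ = πr² = π(1.920×10^-2 m)² = 1.158×10^-3 m².
M = (4π×10⁻⁷)(3580)(1110)(1.158×10^-3) = 5.783×10^-3 H.

M ≈ 5.78 mH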